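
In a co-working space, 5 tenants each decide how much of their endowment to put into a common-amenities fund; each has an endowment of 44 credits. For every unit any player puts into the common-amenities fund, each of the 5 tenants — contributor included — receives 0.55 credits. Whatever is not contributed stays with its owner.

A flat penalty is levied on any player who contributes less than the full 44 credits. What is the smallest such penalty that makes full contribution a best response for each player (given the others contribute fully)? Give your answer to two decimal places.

19.80 credits

Given the others contribute fully, the best deviation is to contribute 0 (any partial contribution still incurs the fine and gives up units whose private return 0.55 is below 1).
Deviating from 44 to 0 saves 44 credits but forfeits the deviator's share of the drop in the common-amenities fund: 0.55 × 44 = 24.20.
So the deviation gain is 44 − 24.20 = 19.80, and the fine must be at least 19.80 credits to wipe it out.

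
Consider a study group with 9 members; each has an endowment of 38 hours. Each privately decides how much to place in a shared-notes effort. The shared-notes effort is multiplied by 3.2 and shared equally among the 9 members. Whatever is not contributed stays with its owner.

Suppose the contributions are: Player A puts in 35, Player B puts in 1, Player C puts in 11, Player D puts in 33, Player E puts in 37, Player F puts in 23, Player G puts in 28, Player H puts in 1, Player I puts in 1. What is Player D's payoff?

Total contributed: 35 + 1 + 11 + 33 + 37 + 23 + 28 + 1 + 1 = 170.
Each receives 3.2 × 170 / 9 = 60.44 from the shared-notes effort.
Player D keeps 38 − 33 = 5, so Player D's payoff is 5 + 60.44 = 65.44.

65.44 hours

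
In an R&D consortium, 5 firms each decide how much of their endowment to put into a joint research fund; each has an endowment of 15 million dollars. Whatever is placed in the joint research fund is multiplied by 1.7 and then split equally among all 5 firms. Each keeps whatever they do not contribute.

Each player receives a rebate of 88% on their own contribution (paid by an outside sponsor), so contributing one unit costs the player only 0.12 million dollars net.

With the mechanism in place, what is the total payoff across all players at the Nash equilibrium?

193.50 million dollars

The effective private return per unit is now (1.7/5) / 0.12 = 2.8333 > 1, so every player's dominant strategy flips to full contribution.
At the Nash equilibrium everyone contributes 15. Group total payoff = 5 × (15 × 0.88 + 1.7 × 15) = 193.50.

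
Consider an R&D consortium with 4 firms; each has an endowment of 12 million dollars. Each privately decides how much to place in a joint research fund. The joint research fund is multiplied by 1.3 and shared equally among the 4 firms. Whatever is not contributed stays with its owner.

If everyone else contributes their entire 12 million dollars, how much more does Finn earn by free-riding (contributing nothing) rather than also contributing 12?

Switching from a contribution of 12 to 0 lets Finn keep an extra 12 million dollars, but lowers the joint research fund by 12, which costs Finn their own share of that drop: 1.3/4 × 12 = 3.90.
Net gain = 12 − 3.90 = 8.10. The private return per contributed unit (0.3250) is below 1, so free-riding is indeed the best response regardless of what the others do.

8.10 million dollars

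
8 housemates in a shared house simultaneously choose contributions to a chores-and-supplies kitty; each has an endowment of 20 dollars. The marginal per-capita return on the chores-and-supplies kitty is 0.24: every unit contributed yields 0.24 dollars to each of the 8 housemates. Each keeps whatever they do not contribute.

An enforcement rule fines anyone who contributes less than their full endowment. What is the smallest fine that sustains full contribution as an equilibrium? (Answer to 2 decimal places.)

Given the others contribute fully, the best deviation is to contribute 0 (any partial contribution still incurs the fine and gives up units whose private return 0.24 is below 1).
Deviating from 20 to 0 saves 20 dollars but forfeits the deviator's share of the drop in the chores-and-supplies kitty: 0.24 × 20 = 4.80.
So the deviation gain is 20 − 4.80 = 15.20, and the fine must be at least 15.20 dollars to wipe it out.

15.20 dollars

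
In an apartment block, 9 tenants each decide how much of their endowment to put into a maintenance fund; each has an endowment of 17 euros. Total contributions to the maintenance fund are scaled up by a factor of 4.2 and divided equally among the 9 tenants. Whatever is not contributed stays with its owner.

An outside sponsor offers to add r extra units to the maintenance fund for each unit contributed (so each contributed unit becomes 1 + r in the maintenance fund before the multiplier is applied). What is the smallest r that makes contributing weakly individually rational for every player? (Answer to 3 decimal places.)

With matching at rate r, one contributed unit becomes (1 + r) in the maintenance fund and returns 4.2 × (1 + r) / 9 to the contributor.
Setting this equal to 1: 1 + r = 9/4.2 = 2.1429.
So the minimum matching rate is r = 2.1429 − 1 = 1.143.

1.143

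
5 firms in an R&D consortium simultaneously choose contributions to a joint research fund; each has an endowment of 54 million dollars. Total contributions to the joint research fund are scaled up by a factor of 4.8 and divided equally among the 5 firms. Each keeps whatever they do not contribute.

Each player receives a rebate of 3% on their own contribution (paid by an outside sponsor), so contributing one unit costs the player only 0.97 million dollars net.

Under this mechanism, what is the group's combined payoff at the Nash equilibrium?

The effective private return is (4.8/5) / 0.97 = 0.9897, which is still under 1, so the mechanism doesn't change anyone's dominant strategy: zero contribution.
Everyone keeps their endowment and the group total is 5 × 54 = 270.

270.00 million dollars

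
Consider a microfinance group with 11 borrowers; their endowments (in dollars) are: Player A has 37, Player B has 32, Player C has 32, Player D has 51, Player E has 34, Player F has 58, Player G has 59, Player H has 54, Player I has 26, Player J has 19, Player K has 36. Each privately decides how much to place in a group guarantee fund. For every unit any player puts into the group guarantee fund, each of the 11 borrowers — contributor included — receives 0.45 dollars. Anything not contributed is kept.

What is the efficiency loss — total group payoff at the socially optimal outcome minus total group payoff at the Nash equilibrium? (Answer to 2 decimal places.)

The private return per contributed unit is 0.45 < 1 for everyone, so the Nash equilibrium is zero contribution and the group total is Σ E_j = 37 + 32 + 32 + 51 + 34 + 58 + 59 + 54 + 26 + 19 + 36 = 438.
Each contributed unit returns 4.950 to the group, so the social optimum is full contribution by everyone: group total = 4.950 × 438 = 2168.10.
Efficiency loss = (4.950 − 1) × 438 = 1730.10.

1730.10 dollars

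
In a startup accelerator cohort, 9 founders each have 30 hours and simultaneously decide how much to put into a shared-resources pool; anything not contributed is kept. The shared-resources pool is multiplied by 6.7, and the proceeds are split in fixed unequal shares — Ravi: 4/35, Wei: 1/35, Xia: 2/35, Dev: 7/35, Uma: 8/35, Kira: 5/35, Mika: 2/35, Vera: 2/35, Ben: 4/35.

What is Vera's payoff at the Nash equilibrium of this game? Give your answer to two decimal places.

For player j, contributing a unit is worthwhile iff 6.7 × (j's share) ≥ 1, i.e. iff j's share is at least 0.1493.
Dev and Uma clear that bar, contributing 30 each; the remaining 7 contribute 0. Total contributed: 60.
Vera keeps 30 and receives 6.7 × 60 × 2/35 = 22.97 from the shared-resources pool, for a payoff of 52.97.

52.97 hours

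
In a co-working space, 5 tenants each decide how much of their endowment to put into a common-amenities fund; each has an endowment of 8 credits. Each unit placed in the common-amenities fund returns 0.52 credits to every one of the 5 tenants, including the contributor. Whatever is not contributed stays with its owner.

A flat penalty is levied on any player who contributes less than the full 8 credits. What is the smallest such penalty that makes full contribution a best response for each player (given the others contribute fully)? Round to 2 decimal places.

3.84 credits

Given the others contribute fully, the best deviation is to contribute 0 (any partial contribution still incurs the fine and gives up units whose private return 0.52 is below 1).
Deviating from 8 to 0 saves 8 credits but forfeits the deviator's share of the drop in the common-amenities fund: 0.52 × 8 = 4.16.
So the deviation gain is 8 − 4.16 = 3.84, and the fine must be at least 3.84 credits to wipe it out.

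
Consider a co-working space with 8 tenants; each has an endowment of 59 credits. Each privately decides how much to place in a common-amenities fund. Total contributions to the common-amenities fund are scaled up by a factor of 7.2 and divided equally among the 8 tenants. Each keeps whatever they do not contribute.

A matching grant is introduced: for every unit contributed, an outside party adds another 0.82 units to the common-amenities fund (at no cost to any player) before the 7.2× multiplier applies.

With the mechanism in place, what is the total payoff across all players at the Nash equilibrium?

6185.09 credits

Under the mechanism each unit contributed yields 7.2 × 1.82 / 8 = 1.6380 back to its contributor per unit of net cost, which exceeds 1, making full contribution the dominant choice for everyone.
At the Nash equilibrium everyone contributes 59. Group total payoff = 7.2 × 1.82 × 472 = 6185.09.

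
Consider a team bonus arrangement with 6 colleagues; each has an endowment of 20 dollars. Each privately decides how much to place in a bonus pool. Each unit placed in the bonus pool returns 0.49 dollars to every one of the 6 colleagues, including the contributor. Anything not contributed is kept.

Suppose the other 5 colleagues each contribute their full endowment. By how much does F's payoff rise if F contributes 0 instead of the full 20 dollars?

10.20 dollars

Switching from a contribution of 20 to 0 lets F keep an extra 20 dollars, but lowers the bonus pool by 20, which costs F their own share of that drop: 0.49 × 20 = 9.80.
Net gain = 20 − 9.80 = 10.20. The private return per contributed unit (0.49) is below 1, so free-riding is indeed the best response regardless of what the others do.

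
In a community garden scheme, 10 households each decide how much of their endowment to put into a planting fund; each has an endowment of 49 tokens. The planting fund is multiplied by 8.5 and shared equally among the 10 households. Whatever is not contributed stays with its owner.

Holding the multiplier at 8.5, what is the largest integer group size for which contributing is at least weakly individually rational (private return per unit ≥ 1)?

8

Private return per unit is 8.5/(group size), which is ≥ 1 whenever the group size is ≤ 8.5.
The largest such integer is 8.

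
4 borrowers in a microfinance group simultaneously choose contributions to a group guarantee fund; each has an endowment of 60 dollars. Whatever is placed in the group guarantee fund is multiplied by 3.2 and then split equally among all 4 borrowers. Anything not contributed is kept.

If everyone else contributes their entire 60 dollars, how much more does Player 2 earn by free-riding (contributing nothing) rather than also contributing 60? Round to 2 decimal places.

12.00 dollars

Switching from a contribution of 60 to 0 lets Player 2 keep an extra 60 dollars, but lowers the group guarantee fund by 60, which costs Player 2 their own share of that drop: 3.2/4 × 60 = 48.00.
Net gain = 60 − 48.00 = 12.00. The private return per contributed unit (0.8000) is below 1, so free-riding is indeed the best response regardless of what the others do.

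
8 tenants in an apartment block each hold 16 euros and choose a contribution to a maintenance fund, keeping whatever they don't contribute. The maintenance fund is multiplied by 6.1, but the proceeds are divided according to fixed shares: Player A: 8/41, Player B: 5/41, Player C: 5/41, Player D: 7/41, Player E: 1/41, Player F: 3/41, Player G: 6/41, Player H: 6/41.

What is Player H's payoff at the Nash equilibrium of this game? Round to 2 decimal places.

44.57 euros

For player j, contributing a unit is worthwhile iff 6.1 × (j's share) ≥ 1, i.e. iff j's share is at least 0.1639.
Player A and Player D are above the threshold, contributing 16 each; the remaining 6 contribute 0. Total contributed: 32.
Player H keeps 16 and receives 6.1 × 32 × 6/41 = 28.57 from the maintenance fund, for a payoff of 44.57.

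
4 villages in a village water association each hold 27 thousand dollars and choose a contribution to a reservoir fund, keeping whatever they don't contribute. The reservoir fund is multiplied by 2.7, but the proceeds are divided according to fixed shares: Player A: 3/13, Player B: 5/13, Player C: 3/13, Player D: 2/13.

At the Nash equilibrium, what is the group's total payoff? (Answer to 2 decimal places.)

153.90 thousand dollars

Player j's private return per contributed unit is 2.7 × (j's share). Contributing is weakly dominant for j when that share is at least 1/2.7 = 0.3704, and contributing 0 is dominant otherwise.
The only share above 0.3704 is Player B's 5/13, contributing 27; the remaining 3 contribute 0. Total contributed: 27.
The reservoir fund pays out 2.7 × 27 = 72.90 in total (split across the unequal shares, but the aggregate is all that matters for the group sum).
The 3 free-riders keep 27 each, adding 81. Group total = 81 + 72.90 = 153.90.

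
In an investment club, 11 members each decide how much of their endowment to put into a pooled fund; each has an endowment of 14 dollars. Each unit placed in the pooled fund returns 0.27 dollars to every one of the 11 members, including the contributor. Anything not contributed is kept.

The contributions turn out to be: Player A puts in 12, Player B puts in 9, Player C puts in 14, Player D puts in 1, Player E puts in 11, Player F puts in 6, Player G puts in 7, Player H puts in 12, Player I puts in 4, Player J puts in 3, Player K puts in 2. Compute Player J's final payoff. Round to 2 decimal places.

Total contributed: 12 + 9 + 14 + 1 + 11 + 6 + 7 + 12 + 4 + 3 + 2 = 81.
Each receives 0.27 × 81 = 21.87 from the pooled fund.
Player J keeps 14 − 3 = 11, so Player J's payoff is 11 + 21.87 = 32.87.

32.87 dollars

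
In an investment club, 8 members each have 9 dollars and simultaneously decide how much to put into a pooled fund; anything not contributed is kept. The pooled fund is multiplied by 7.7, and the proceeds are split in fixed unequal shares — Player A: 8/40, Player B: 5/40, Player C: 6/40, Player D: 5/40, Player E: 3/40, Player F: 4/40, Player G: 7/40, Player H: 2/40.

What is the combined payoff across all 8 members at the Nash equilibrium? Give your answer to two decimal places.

Each unit j contributes comes back to j as 7.7 × (j's share), so j prefers to contribute only if that share exceeds 1/7.7 = 0.1299; otherwise keeping the unit dominates.
Player A, Player C and Player G are above the threshold, contributing 9 each; the remaining 5 contribute 0. Total contributed: 27.
The pooled fund pays out 7.7 × 27 = 207.90 in total (split across the unequal shares, but the aggregate is all that matters for the group sum).
The 5 free-riders keep 9 each, adding 45. Group total = 45 + 207.90 = 252.90.

252.90 dollars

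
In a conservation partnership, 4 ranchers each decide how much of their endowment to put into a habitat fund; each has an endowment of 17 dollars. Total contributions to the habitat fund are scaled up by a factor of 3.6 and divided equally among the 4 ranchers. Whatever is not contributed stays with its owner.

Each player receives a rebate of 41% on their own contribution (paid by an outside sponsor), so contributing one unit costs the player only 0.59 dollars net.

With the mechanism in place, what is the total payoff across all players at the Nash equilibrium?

With the mechanism, a contributed unit returns (3.6/4) / 0.59 = 1.5254 per unit of net cost to the contributor — now above 1 — so contributing fully is weakly dominant for every player.
At the Nash equilibrium everyone contributes 17. Group total payoff = 4 × (17 × 0.41 + 3.6 × 17) = 272.68.

272.68 dollars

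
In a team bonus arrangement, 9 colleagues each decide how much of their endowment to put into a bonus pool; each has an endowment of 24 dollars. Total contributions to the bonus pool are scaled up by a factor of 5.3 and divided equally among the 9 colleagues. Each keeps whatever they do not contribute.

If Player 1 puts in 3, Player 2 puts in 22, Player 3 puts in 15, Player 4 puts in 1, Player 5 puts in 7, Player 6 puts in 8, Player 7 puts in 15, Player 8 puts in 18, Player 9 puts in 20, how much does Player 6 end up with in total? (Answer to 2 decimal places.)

80.19 dollars

Total contributed: 3 + 22 + 15 + 1 + 7 + 8 + 15 + 18 + 20 = 109.
Each receives 5.3 × 109 / 9 = 64.19 from the bonus pool.
Player 6 keeps 24 − 8 = 16, so Player 6's payoff is 16 + 64.19 = 80.19.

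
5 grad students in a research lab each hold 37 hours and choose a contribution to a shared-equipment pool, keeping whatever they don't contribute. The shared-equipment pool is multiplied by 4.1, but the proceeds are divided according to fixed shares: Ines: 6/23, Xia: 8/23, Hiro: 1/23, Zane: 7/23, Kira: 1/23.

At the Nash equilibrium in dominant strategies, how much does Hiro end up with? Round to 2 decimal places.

56.79 hours

For player j, contributing a unit is worthwhile iff 4.1 × (j's share) ≥ 1, i.e. iff j's share is at least 0.2439.
The shares above 0.2439 belong to Ines, Xia and Zane, contributing 37 each; the remaining 2 contribute 0. Total contributed: 111.
Hiro keeps 37 and receives 4.1 × 111 × 1/23 = 19.79 from the shared-equipment pool, for a payoff of 56.79.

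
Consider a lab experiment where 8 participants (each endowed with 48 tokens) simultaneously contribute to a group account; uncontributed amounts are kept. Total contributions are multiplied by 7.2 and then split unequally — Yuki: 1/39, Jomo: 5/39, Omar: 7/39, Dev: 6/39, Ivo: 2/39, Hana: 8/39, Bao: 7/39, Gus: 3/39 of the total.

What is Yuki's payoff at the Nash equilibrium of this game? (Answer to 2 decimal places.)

83.45 tokens

Each unit j contributes comes back to j as 7.2 × (j's share), so j prefers to contribute only if that share exceeds 1/7.2 = 0.1389; otherwise keeping the unit dominates.
Omar, Dev, Hana and Bao clear that bar, contributing 48 each; the remaining 4 contribute 0. Total contributed: 192.
Yuki keeps 48 and receives 7.2 × 192 × 1/39 = 35.45 from the group account, for a payoff of 83.45.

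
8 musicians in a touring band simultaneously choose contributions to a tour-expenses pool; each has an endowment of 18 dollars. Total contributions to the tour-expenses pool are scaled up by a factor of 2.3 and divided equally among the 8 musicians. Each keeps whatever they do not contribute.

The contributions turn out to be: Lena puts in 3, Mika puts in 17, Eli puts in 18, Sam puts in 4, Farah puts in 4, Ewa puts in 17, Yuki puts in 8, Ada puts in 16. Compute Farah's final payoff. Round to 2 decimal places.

Total contributed: 3 + 17 + 18 + 4 + 4 + 17 + 8 + 16 = 87.
Each receives 2.3 × 87 / 8 = 25.01 from the tour-expenses pool.
Farah keeps 18 − 4 = 14, so Farah's payoff is 14 + 25.01 = 39.01.

39.01 dollars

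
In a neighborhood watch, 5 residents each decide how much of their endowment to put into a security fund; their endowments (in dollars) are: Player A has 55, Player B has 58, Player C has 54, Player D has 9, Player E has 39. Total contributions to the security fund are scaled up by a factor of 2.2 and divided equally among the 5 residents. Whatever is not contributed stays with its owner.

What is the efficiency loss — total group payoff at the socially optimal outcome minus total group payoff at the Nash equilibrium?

The private return per contributed unit is 2.2/5 = 0.4400 < 1 for every player regardless of endowment, so the Nash equilibrium is zero contribution and the group total is Σ E_j = 55 + 58 + 54 + 9 + 39 = 215.
Each contributed unit returns 2.200 to the group, so the social optimum is full contribution by everyone: group total = 2.200 × 215 = 473.00.
Efficiency loss = (2.200 − 1) × 215 = 258.00.

258.00 dollars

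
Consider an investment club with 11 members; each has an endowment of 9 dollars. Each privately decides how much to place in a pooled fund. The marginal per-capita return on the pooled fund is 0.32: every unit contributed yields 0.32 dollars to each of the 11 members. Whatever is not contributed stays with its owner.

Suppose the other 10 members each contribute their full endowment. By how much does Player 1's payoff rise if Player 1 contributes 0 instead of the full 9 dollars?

Switching from a contribution of 9 to 0 lets Player 1 keep an extra 9 dollars, but lowers the pooled fund by 9, which costs Player 1 their own share of that drop: 0.32 × 9 = 2.88.
Net gain = 9 − 2.88 = 6.12. The private return per contributed unit (0.32) is below 1, so free-riding is indeed the best response regardless of what the others do.

6.12 dollars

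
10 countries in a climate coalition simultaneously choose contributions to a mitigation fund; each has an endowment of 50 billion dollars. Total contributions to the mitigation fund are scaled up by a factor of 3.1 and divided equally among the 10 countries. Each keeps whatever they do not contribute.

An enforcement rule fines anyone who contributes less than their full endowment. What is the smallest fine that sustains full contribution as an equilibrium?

Given the others contribute fully, the best deviation is to contribute 0 (any partial contribution still incurs the fine and gives up units whose private return 0.3100 is below 1).
Deviating from 50 to 0 saves 50 billion dollars but forfeits the deviator's share of the drop in the mitigation fund: 3.1/10 × 50 = 15.50.
So the deviation gain is 50 − 15.50 = 34.50, and the fine must be at least 34.50 billion dollars to wipe it out.

34.50 billion dollars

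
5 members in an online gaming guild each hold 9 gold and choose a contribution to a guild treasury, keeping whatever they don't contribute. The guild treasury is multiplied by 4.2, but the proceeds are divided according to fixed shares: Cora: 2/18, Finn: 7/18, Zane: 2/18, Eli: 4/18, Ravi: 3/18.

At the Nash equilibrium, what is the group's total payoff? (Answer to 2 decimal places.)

For player j, contributing a unit is worthwhile iff 4.2 × (j's share) ≥ 1, i.e. iff j's share is at least 0.2381.
Only Finn (7/18) clears that bar, contributing 9; the remaining 4 contribute 0. Total contributed: 9.
The guild treasury pays out 4.2 × 9 = 37.80 in total (split across the unequal shares, but the aggregate is all that matters for the group sum).
The 4 free-riders keep 9 each, adding 36. Group total = 36 + 37.80 = 73.80.

73.80 gold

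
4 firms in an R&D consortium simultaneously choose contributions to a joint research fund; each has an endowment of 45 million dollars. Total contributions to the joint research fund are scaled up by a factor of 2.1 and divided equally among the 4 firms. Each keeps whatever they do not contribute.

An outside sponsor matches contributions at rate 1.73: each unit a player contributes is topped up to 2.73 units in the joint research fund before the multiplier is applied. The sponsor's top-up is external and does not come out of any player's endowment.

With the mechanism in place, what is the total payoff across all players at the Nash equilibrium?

The effective private return per unit is now 2.1 × 2.73 / 4 = 1.4333 > 1, so every player's dominant strategy flips to full contribution.
So the Nash equilibrium is full contribution by all 4; the group earns 2.1 × 2.73 × 180 = 1031.94.

1031.94 million dollars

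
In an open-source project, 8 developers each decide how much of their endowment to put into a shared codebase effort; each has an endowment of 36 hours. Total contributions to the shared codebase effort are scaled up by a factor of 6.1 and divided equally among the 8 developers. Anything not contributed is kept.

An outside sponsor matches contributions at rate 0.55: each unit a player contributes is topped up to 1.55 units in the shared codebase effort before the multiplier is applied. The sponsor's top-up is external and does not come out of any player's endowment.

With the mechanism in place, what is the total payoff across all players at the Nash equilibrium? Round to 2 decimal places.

The effective private return per unit is now 6.1 × 1.55 / 8 = 1.1819 > 1, so every player's dominant strategy flips to full contribution.
At the Nash equilibrium everyone contributes 36. Group total payoff = 6.1 × 1.55 × 288 = 2723.04.

2723.04 hours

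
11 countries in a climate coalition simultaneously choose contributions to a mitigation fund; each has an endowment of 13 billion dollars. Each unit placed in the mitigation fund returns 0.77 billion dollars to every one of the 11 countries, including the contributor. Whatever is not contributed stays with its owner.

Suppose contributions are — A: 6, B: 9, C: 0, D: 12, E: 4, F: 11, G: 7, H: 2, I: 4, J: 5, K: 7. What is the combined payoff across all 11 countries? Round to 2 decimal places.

643.49 billion dollars

Total contributed: 6 + 9 + 0 + 12 + 4 + 11 + 7 + 2 + 4 + 5 + 7 = 67; total kept: 11 × 13 − 67 = 76.
The mitigation fund pays out 0.77 × 11 × 67 = 567.49 in aggregate.
Group total = 76 + 567.49 = 643.49.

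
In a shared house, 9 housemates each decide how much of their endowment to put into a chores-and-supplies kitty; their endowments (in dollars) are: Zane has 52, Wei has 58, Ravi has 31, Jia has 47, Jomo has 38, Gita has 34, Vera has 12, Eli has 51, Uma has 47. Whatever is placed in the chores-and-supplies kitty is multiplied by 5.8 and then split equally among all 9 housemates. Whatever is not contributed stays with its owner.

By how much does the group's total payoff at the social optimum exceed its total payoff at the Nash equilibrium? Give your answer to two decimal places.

1776.00 dollars

The private return per contributed unit is 5.8/9 = 0.6444 < 1 for every player regardless of endowment, so the Nash equilibrium is zero contribution and the group total is Σ E_j = 52 + 58 + 31 + 47 + 38 + 34 + 12 + 51 + 47 = 370.
Each contributed unit returns 5.800 to the group, so the social optimum is full contribution by everyone: group total = 5.800 × 370 = 2146.00.
Efficiency loss = (5.800 − 1) × 370 = 1776.00.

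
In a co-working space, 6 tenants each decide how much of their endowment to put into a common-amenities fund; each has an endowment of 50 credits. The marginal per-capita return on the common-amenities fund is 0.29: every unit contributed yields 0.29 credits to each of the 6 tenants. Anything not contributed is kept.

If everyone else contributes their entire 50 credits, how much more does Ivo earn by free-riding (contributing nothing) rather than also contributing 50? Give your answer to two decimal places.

35.50 credits

Switching from a contribution of 50 to 0 lets Ivo keep an extra 50 credits, but lowers the common-amenities fund by 50, which costs Ivo their own share of that drop: 0.29 × 50 = 14.50.
Net gain = 50 − 14.50 = 35.50. The private return per contributed unit (0.29) is below 1, so free-riding is indeed the best response regardless of what the others do.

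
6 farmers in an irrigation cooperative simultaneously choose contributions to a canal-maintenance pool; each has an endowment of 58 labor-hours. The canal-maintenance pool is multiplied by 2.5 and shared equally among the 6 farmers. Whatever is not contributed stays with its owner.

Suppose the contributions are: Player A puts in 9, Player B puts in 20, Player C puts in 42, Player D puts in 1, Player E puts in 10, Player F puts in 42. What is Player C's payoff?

Total contributed: 9 + 20 + 42 + 1 + 10 + 42 = 124.
Each receives 2.5 × 124 / 6 = 51.67 from the canal-maintenance pool.
Player C keeps 58 − 42 = 16, so Player C's payoff is 16 + 51.67 = 67.67.

67.67 labor-hours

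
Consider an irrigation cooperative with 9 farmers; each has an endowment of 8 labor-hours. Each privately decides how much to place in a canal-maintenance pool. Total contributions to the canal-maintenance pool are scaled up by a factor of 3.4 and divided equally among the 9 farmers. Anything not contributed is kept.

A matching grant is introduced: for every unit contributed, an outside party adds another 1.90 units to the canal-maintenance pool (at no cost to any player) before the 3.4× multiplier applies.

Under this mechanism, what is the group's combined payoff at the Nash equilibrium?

The effective private return per unit is now 3.4 × 2.90 / 9 = 1.0956 > 1, so every player's dominant strategy flips to full contribution.
At the Nash equilibrium everyone contributes 8. Group total payoff = 3.4 × 2.90 × 72 = 709.92.

709.92 labor-hours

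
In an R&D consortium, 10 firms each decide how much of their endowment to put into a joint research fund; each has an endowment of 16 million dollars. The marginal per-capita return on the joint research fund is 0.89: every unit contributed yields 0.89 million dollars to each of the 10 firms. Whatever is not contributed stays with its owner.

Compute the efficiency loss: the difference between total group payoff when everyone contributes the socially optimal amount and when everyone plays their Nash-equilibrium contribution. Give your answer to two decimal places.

1264.00 million dollars

The private return per contributed unit is 0.89 < 1, so contributing 0 is dominant for every player. At the Nash equilibrium everyone keeps their 16, and the group total is 10 × 16 = 160.
Each contributed unit returns 8.900 to the group as a whole (0.89 to each of 10 players), which exceeds 1, so the social optimum is full contribution: group total = 8.900 × 160 = 1424.00.
Efficiency loss = 1424.00 − 160 = 1264.00.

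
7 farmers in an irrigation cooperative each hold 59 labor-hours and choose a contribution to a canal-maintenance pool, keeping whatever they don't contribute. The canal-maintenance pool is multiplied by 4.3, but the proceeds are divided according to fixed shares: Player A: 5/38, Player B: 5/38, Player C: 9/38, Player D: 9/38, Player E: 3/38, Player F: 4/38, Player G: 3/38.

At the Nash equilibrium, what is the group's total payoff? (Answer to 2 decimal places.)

For player j, contributing a unit is worthwhile iff 4.3 × (j's share) ≥ 1, i.e. iff j's share is at least 0.2326.
The shares above 0.2326 belong to Player C and Player D, contributing 59 each; the remaining 5 contribute 0. Total contributed: 118.
The canal-maintenance pool pays out 4.3 × 118 = 507.40 in total (split across the unequal shares, but the aggregate is all that matters for the group sum).
The 5 free-riders keep 59 each, adding 295. Group total = 295 + 507.40 = 802.40.

802.40 labor-hours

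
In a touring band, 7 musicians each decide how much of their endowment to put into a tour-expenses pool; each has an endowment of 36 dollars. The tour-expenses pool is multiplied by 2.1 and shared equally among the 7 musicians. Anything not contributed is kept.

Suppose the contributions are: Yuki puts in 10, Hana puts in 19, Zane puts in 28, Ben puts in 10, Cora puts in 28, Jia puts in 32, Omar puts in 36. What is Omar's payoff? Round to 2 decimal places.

48.90 dollars

Total contributed: 10 + 19 + 28 + 10 + 28 + 32 + 36 = 163.
Each receives 2.1 × 163 / 7 = 48.90 from the tour-expenses pool.
Omar keeps 36 − 36 = 0, so Omar's payoff is 0 + 48.90 = 48.90.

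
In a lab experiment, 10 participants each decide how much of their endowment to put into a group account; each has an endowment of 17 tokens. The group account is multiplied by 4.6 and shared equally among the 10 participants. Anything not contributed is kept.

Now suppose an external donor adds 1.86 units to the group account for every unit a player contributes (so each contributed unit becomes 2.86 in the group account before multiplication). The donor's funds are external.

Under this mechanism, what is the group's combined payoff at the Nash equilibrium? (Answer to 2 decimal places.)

2236.52 tokens

Under the mechanism each unit contributed yields 4.6 × 2.86 / 10 = 1.3156 back to its contributor per unit of net cost, which exceeds 1, making full contribution the dominant choice for everyone.
At the Nash equilibrium everyone contributes 17. Group total payoff = 4.6 × 2.86 × 170 = 2236.52.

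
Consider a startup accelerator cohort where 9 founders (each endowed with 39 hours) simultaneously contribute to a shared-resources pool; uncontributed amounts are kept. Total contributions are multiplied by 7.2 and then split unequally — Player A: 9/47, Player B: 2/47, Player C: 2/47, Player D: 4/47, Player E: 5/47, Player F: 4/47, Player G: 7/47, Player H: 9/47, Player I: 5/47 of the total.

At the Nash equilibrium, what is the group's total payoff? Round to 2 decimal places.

1076.40 hours

Player j's private return per contributed unit is 7.2 × (j's share). Contributing is weakly dominant for j when that share is at least 1/7.2 = 0.1389, and contributing 0 is dominant otherwise.
The shares above 0.1389 belong to Player A, Player G and Player H, contributing 39 each; the remaining 6 contribute 0. Total contributed: 117.
The shared-resources pool pays out 7.2 × 117 = 842.40 in total (split across the unequal shares, but the aggregate is all that matters for the group sum).
The 6 free-riders keep 39 each, adding 234. Group total = 234 + 842.40 = 1076.40.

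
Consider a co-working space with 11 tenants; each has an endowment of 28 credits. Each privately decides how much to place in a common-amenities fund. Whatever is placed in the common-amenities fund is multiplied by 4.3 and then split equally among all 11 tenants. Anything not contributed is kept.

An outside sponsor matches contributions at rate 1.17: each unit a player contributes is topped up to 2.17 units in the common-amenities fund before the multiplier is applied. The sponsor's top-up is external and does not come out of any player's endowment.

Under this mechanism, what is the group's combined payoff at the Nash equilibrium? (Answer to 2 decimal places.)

308.00 credits

The effective private return is 4.3 × 2.17 / 11 = 0.8483, which is still under 1, so the mechanism doesn't change anyone's dominant strategy: zero contribution.
Everyone keeps their endowment and the group total is 11 × 28 = 308.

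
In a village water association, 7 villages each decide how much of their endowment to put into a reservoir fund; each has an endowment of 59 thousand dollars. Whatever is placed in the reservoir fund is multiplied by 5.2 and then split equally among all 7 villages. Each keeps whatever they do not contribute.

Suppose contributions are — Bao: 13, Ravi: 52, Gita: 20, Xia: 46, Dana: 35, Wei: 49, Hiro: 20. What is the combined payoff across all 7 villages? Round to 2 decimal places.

Total contributed: 13 + 52 + 20 + 46 + 35 + 49 + 20 = 235; total kept: 7 × 59 − 235 = 178.
The reservoir fund pays out 5.2 × 235 = 1222.00 in aggregate.
Group total = 178 + 1222.00 = 1400.00.

1400.00 thousand dollars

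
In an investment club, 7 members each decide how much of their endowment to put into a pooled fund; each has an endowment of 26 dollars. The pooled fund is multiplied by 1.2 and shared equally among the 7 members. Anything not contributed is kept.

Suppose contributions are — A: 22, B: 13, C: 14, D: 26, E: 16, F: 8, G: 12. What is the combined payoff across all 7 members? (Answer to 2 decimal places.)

204.20 dollars

Total contributed: 22 + 13 + 14 + 26 + 16 + 8 + 12 = 111; total kept: 7 × 26 − 111 = 71.
The pooled fund pays out 1.2 × 111 = 133.20 in aggregate.
Group total = 71 + 133.20 = 204.20.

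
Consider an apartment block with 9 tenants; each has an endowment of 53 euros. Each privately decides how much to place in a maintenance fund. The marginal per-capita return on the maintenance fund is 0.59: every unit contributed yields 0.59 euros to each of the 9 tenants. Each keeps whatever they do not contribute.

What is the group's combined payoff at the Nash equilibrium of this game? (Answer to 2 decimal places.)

477.00 euros

The private return per contributed unit is 0.59 < 1, so contributing 0 is dominant for every player. At the Nash equilibrium everyone keeps their 53, and the group total is 9 × 53 = 477.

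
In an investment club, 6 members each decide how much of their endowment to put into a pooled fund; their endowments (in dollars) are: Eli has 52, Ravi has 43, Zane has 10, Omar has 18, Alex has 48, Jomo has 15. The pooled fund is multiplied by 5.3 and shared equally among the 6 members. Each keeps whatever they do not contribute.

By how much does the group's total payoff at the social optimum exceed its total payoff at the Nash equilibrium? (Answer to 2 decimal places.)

The private return per contributed unit is 5.3/6 = 0.8833 < 1 for every player regardless of endowment, so the Nash equilibrium is zero contribution and the group total is Σ E_j = 52 + 43 + 10 + 18 + 48 + 15 = 186.
Each contributed unit returns 5.300 to the group, so the social optimum is full contribution by everyone: group total = 5.300 × 186 = 985.80.
Efficiency loss = (5.300 − 1) × 186 = 799.80.

799.80 dollars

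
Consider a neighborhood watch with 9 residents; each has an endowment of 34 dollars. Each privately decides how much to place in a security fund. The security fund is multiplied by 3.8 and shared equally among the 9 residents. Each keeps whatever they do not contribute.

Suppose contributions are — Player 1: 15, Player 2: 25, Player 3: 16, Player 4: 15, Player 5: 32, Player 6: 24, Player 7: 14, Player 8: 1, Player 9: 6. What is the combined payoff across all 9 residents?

Total contributed: 15 + 25 + 16 + 15 + 32 + 24 + 14 + 1 + 6 = 148; total kept: 9 × 34 − 148 = 158.
The security fund pays out 3.8 × 148 = 562.40 in aggregate.
Group total = 158 + 562.40 = 720.40.

720.40 dollars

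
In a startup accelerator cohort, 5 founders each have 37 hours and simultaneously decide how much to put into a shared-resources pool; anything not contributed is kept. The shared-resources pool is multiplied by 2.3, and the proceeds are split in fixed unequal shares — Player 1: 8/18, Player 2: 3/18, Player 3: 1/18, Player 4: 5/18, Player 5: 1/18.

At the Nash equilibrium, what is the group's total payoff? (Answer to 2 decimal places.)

Each unit j contributes comes back to j as 2.3 × (j's share), so j prefers to contribute only if that share exceeds 1/2.3 = 0.4348; otherwise keeping the unit dominates.
Player 1 alone (share 8/18) is above the threshold, contributing 37; the remaining 4 contribute 0. Total contributed: 37.
The shared-resources pool pays out 2.3 × 37 = 85.10 in total (split across the unequal shares, but the aggregate is all that matters for the group sum).
The 4 free-riders keep 37 each, adding 148. Group total = 148 + 85.10 = 233.10.

233.10 hours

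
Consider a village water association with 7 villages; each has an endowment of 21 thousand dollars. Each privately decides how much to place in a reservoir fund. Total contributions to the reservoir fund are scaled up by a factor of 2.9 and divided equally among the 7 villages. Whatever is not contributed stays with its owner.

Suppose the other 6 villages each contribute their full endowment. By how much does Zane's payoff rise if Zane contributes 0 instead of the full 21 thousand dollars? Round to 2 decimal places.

12.30 thousand dollars

Switching from a contribution of 21 to 0 lets Zane keep an extra 21 thousand dollars, but lowers the reservoir fund by 21, which costs Zane their own share of that drop: 2.9/7 × 21 = 8.70.
Net gain = 21 − 8.70 = 12.30. The private return per contributed unit (0.4143) is below 1, so free-riding is indeed the best response regardless of what the others do.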